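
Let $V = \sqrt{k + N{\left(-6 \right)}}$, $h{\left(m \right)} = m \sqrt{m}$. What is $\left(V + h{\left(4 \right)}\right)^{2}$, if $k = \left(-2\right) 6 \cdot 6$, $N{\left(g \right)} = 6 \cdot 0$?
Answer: $-8 + 96 i \sqrt{2} \approx -8.0 + 135.76 i$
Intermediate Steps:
$N{\left(g \right)} = 0$
$k = -72$ ($k = \left(-12\right) 6 = -72$)
$h{\left(m \right)} = m^{\frac{3}{2}}$
$V = 6 i \sqrt{2}$ ($V = \sqrt{-72 + 0} = \sqrt{-72} = 6 i \sqrt{2} \approx 8.4853 i$)
$\left(V + h{\left(4 \right)}\right)^{2} = \left(6 i \sqrt{2} + 4^{\frac{3}{2}}\right)^{2} = \left(6 i \sqrt{2} + 8\right)^{2} = \left(8 + 6 i \sqrt{2}\right)^{2}$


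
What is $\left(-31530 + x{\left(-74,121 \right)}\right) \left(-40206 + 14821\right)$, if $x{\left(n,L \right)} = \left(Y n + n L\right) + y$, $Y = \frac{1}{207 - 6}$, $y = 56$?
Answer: $\frac{206281099270}{201} \approx 1.0263 \cdot 10^{9}$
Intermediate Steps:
$Y = \frac{1}{201} \approx 0.0049751$
$x{\left(n,L \right)} = 56 + \frac{n}{201} + L n$ ($x{\left(n,L \right)} = \left(\frac{n}{201} + n L\right) + 56 = \left(\frac{n}{201} + L n\right) + 56 = 56 + \frac{n}{201} + L n$)
$\left(-31530 + x{\left(-74,121 \right)}\right) \left(-40206 + 14821\right) = \left(-31530 + \left(56 + \frac{1}{201} \left(-74\right) + 121 \left(-74\right)\right)\right) \left(-40206 + 14821\right) = \left(-31530 - \frac{1788572}{201}\right) \left(-25385\right) = \left(- \frac{8126102}{201}\right) \left(-25385\right) = \frac{206281099270}{201}$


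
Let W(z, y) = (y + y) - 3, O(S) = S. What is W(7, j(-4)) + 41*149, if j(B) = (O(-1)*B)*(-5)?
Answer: 6066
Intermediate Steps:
j(B) = 5*B (j(B) = -B*(-5) = 5*B)
W(z, y) = -3 + 2*y (W(z, y) = 2*y - 3 = -3 + 2*y)
W(7, j(-4)) + 41*149 = (-3 + 2*(5*(-4))) + 41*149 = (-3 + 2*(-20)) + 6109 = (-3 - 40) + 6109 = -43 + 6109 = 6066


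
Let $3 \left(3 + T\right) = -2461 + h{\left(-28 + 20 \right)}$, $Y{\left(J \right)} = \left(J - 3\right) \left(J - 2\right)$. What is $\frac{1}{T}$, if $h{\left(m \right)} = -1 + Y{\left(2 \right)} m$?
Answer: $- \frac{3}{2471} \approx -0.0012141$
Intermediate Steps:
$Y{\left(J \right)} = \left(-3 + J\right) \left(-2 + J\right)$
$h{\left(m \right)} = -1$ ($h{\left(m \right)} = -1 + \left(6 + 2^{2} - 10\right) m = -1 + \left(6 + 4 - 10\right) m = -1 + 0 m = -1 + 0 = -1$)
$T = - \frac{2471}{3}$ ($T = -3 + \frac{-2461 - 1}{3} = -3 + \frac{1}{3} \left(-2462\right) = -3 - \frac{2462}{3} = - \frac{2471}{3} \approx -823.67$)
$\frac{1}{T} = \frac{1}{- \frac{2471}{3}} = - \frac{3}{2471}$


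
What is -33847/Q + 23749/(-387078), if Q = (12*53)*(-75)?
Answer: 1994766961/3077270100 ≈ 0.64823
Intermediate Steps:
Q = -47700 (Q = 636*(-75) = -47700)
-33847/Q + 23749/(-387078) = -33847/(-47700) + 23749/(-387078) = -33847*(-1/47700) + 23749*(-1/387078) = 33847/47700 - 23749/387078 = 1994766961/3077270100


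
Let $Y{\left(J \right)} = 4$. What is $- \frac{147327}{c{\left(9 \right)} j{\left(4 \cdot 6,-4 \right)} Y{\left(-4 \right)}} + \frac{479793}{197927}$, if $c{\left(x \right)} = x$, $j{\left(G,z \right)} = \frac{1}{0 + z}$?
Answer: $\frac{9721436422}{593781} \approx 16372.0$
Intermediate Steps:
$j{\left(G,z \right)} = \frac{1}{z}$
$- \frac{147327}{c{\left(9 \right)} j{\left(4 \cdot 6,-4 \right)} Y{\left(-4 \right)}} + \frac{479793}{197927} = - \frac{147327}{\frac{9}{-4} \cdot 4} + \frac{479793}{197927} = - \frac{147327}{9 \left(- \frac{1}{4}\right) 4} + 479793 \cdot \frac{1}{197927} = - \frac{147327}{\left(- \frac{9}{4}\right) 4} + \frac{479793}{197927} = - \frac{147327}{-9} + \frac{479793}{197927} = \left(-147327\right) \left(- \frac{1}{9}\right) + \frac{479793}{197927} = \frac{49109}{3} + \frac{479793}{197927} = \frac{9721436422}{593781}$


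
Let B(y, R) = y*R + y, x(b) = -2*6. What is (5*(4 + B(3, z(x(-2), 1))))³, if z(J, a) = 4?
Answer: 857375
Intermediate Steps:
x(b) = -12
B(y, R) = y + R*y (B(y, R) = R*y + y = y + R*y)
(5*(4 + B(3, z(x(-2), 1))))³ = (5*(4 + 3*(1 + 4)))³ = (5*(4 + 3*5))³ = (5*(4 + 15))³ = (5*19)³ = 95³ = 857375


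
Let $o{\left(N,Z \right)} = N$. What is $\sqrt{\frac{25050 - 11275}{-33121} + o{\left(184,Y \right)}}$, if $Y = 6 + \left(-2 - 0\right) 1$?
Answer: $\frac{\sqrt{201391876169}}{33121} \approx 13.549$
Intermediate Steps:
$Y = 4$ ($Y = 6 + \left(-2 + 0\right) 1 = 6 - 2 = 4$)
$\sqrt{\frac{25050 - 11275}{-33121} + o{\left(184,Y \right)}} = \sqrt{\frac{25050 - 11275}{-33121} + 184} = \sqrt{\left(25050 - 11275\right) \left(- \frac{1}{33121}\right) + 184} = \sqrt{13775 \left(- \frac{1}{33121}\right) + 184} = \sqrt{- \frac{13775}{33121} + 184} = \sqrt{\frac{6080489}{33121}} = \frac{\sqrt{201391876169}}{33121}$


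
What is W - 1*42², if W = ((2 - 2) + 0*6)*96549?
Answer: -1764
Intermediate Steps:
W = 0 (W = (0 + 0)*96549 = 0*96549 = 0)
W - 1*42² = 0 - 1*42² = 0 - 1*1764 = 0 - 1764 = -1764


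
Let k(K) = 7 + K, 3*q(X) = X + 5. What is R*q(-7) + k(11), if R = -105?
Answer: 88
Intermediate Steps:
q(X) = 5/3 + X/3 (q(X) = (X + 5)/3 = (5 + X)/3 = 5/3 + X/3)
R*q(-7) + k(11) = -105*(5/3 + (⅓)*(-7)) + (7 + 11) = -105*(5/3 - 7/3) + 18 = -105*(-⅔) + 18 = 70 + 18 = 88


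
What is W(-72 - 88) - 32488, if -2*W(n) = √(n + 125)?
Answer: -32488 - I*√35/2 ≈ -32488.0 - 2.958*I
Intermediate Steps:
W(n) = -√(125 + n)/2 (W(n) = -√(n + 125)/2 = -√(125 + n)/2)
W(-72 - 88) - 32488 = -√(125 + (-72 - 88))/2 - 32488 = -√(125 - 160)/2 - 32488 = -I*√35/2 - 32488 = -32488 - I*√35/2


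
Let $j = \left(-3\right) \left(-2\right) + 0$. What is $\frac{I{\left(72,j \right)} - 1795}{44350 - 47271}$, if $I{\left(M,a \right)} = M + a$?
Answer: $\frac{1717}{2921} \approx 0.58781$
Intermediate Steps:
$j = 6$ ($j = 6 + 0 = 6$)
$\frac{I{\left(72,j \right)} - 1795}{44350 - 47271} = \frac{\left(72 + 6\right) - 1795}{44350 - 47271} = \frac{78 - 1795}{-2921} = \left(-1717\right) \left(- \frac{1}{2921}\right) = \frac{1717}{2921}$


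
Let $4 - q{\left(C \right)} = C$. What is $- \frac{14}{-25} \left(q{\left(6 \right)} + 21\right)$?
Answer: $\frac{266}{25} \approx 10.64$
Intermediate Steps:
$q{\left(C \right)} = 4 - C$
$- \frac{14}{-25} \left(q{\left(6 \right)} + 21\right) = - \frac{14}{-25} \left(\left(4 - 6\right) + 21\right) = \left(-14\right) \left(- \frac{1}{25}\right) \left(\left(4 - 6\right) + 21\right) = \frac{14 \left(-2 + 21\right)}{25} = \frac{14}{25} \cdot 19 = \frac{266}{25}$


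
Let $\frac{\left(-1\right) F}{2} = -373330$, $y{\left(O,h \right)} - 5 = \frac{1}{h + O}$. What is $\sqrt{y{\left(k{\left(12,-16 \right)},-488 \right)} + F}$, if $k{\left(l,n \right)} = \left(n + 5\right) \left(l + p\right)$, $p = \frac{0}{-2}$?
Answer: $\frac{\sqrt{71754506345}}{310} \approx 864.1$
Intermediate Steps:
$p = 0$ ($p = 0 \left(- \frac{1}{2}\right) = 0$)
$k{\left(l,n \right)} = l \left(5 + n\right)$ ($k{\left(l,n \right)} = \left(n + 5\right) \left(l + 0\right) = \left(5 + n\right) l = l \left(5 + n\right)$)
$y{\left(O,h \right)} = 5 + \frac{1}{O + h}$ ($y{\left(O,h \right)} = 5 + \frac{1}{h + O} = 5 + \frac{1}{O + h}$)
$F = 746660$ ($F = \left(-2\right) \left(-373330\right) = 746660$)
$\sqrt{y{\left(k{\left(12,-16 \right)},-488 \right)} + F} = \sqrt{\frac{1 + 5 \cdot 12 \left(5 - 16\right) + 5 \left(-488\right)}{12 \left(5 - 16\right) - 488} + 746660} = \sqrt{\frac{1 + 5 \cdot 12 \left(-11\right) - 2440}{12 \left(-11\right) - 488} + 746660} = \sqrt{\frac{1 + 5 \left(-132\right) - 2440}{-132 - 488} + 746660} = \sqrt{\frac{1 - 660 - 2440}{-620} + 746660} = \sqrt{\left(- \frac{1}{620}\right) \left(-3099\right) + 746660} = \sqrt{\frac{3099}{620} + 746660} = \sqrt{\frac{462932299}{620}} = \frac{\sqrt{71754506345}}{310}$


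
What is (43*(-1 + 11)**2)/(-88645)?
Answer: -860/17729 ≈ -0.048508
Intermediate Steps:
(43*(-1 + 11)**2)/(-88645) = (43*10**2)*(-1/88645) = (43*100)*(-1/88645) = 4300*(-1/88645) = -860/17729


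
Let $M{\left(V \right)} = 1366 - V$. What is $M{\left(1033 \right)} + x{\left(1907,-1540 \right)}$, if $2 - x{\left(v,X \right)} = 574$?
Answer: $-239$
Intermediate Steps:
$x{\left(v,X \right)} = -572$ ($x{\left(v,X \right)} = 2 - 574 = -572$)
$M{\left(1033 \right)} + x{\left(1907,-1540 \right)} = \left(1366 - 1033\right) - 572 = 333 - 572 = -239$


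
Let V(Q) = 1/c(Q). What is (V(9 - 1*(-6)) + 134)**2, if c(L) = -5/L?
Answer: 17161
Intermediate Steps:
V(Q) = -Q/5 (V(Q) = 1/(-5/Q) = -Q/5)
(V(9 - 1*(-6)) + 134)**2 = (-(9 - 1*(-6))/5 + 134)**2 = (-(9 + 6)/5 + 134)**2 = (-1/5*15 + 134)**2 = (-3 + 134)**2 = 131**2 = 17161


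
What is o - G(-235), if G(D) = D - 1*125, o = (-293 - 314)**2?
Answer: 368809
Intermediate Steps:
o = 368449 (o = (-607)**2 = 368449)
G(D) = -125 + D (G(D) = D - 125 = -125 + D)
o - G(-235) = 368449 - (-125 - 235) = 368449 - 1*(-360) = 368449 + 360 = 368809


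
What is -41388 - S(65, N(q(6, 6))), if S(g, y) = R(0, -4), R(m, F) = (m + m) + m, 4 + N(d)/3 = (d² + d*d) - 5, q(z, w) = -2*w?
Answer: -41388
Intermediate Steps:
N(d) = -27 + 6*d² (N(d) = -12 + 3*((d² + d*d) - 5) = -12 + 3*((d² + d²) - 5) = -12 + 3*(2*d² - 5) = -12 + 3*(-5 + 2*d²) = -12 + (-15 + 6*d²) = -27 + 6*d²)
R(m, F) = 3*m (R(m, F) = 2*m + m = 3*m)
S(g, y) = 0 (S(g, y) = 3*0 = 0)
-41388 - S(65, N(q(6, 6))) = -41388 - 1*0 = -41388 + 0 = -41388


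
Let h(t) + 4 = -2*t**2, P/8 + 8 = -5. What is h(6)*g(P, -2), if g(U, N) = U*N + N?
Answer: -15656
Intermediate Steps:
P = -104 (P = -64 + 8*(-5) = -64 - 40 = -104)
h(t) = -4 - 2*t**2
g(U, N) = N + N*U (g(U, N) = N*U + N = N + N*U)
h(6)*g(P, -2) = (-4 - 2*6**2)*(-2*(1 - 104)) = (-4 - 2*36)*(-2*(-103)) = (-4 - 72)*206 = -76*206 = -15656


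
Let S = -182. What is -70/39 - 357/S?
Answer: ⅙ ≈ 0.16667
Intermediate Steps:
-70/39 - 357/S = -70/39 - 357/(-182) = -70*1/39 - 357*(-1/182) = -70/39 + 51/26 = ⅙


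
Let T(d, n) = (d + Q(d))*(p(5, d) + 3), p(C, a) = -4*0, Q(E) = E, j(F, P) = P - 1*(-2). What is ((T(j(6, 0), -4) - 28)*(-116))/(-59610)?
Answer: -928/29805 ≈ -0.031136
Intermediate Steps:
j(F, P) = 2 + P (j(F, P) = P + 2 = 2 + P)
p(C, a) = 0
T(d, n) = 6*d (T(d, n) = (d + d)*(0 + 3) = (2*d)*3 = 6*d)
((T(j(6, 0), -4) - 28)*(-116))/(-59610) = ((6*(2 + 0) - 28)*(-116))/(-59610) = ((6*2 - 28)*(-116))*(-1/59610) = ((12 - 28)*(-116))*(-1/59610) = -16*(-116)*(-1/59610) = 1856*(-1/59610) = -928/29805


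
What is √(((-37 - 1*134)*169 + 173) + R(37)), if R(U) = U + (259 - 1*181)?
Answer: 51*I*√11 ≈ 169.15*I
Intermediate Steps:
R(U) = 78 + U (R(U) = U + (259 - 181) = U + 78 = 78 + U)
√(((-37 - 1*134)*169 + 173) + R(37)) = √(((-37 - 1*134)*169 + 173) + (78 + 37)) = √(((-37 - 134)*169 + 173) + 115) = √((-171*169 + 173) + 115) = √((-28899 + 173) + 115) = √(-28726 + 115) = √(-28611) = 51*I*√11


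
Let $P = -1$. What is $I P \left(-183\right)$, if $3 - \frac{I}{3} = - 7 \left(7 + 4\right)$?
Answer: $43920$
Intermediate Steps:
$I = 240$ ($I = 9 - 3 \left(- 7 \left(7 + 4\right)\right) = 9 - 3 \left(\left(-7\right) 11\right) = 9 - -231 = 9 + 231 = 240$)
$I P \left(-183\right) = 240 \left(-1\right) \left(-183\right) = \left(-240\right) \left(-183\right) = 43920$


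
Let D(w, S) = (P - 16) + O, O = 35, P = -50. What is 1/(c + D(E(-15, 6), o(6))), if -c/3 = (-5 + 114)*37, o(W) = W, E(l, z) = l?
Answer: -1/12130 ≈ -8.2440e-5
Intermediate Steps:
D(w, S) = -31 (D(w, S) = (-50 - 16) + 35 = -66 + 35 = -31)
c = -12099 (c = -3*(-5 + 114)*37 = -327*37 = -3*4033 = -12099)
1/(c + D(E(-15, 6), o(6))) = 1/(-12099 - 31) = 1/(-12130) = -1/12130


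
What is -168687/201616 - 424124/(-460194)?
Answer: 3940719553/46391236752 ≈ 0.084945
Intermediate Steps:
-168687/201616 - 424124/(-460194) = -168687*1/201616 - 424124*(-1/460194) = -168687/201616 + 212062/230097 = 3940719553/46391236752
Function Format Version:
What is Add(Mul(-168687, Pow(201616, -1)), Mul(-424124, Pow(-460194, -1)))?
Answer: Rational(3940719553, 46391236752) ≈ 0.084945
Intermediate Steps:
Add(Mul(-168687, Pow(201616, -1)), Mul(-424124, Pow(-460194, -1))) = Add(Mul(-168687, Rational(1, 201616)), Mul(-424124, Rational(-1, 460194))) = Add(Rational(-168687, 201616), Rational(212062, 230097)) = Rational(3940719553, 46391236752)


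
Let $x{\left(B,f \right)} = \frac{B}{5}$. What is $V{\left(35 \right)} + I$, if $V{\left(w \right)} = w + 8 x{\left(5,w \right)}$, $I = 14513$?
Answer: $14556$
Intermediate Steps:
$x{\left(B,f \right)} = \frac{B}{5}$ ($x{\left(B,f \right)} = B \frac{1}{5} = \frac{B}{5}$)
$V{\left(w \right)} = 8 + w$ ($V{\left(w \right)} = w + 8 \cdot \frac{1}{5} \cdot 5 = w + 8 \cdot 1 = w + 8 = 8 + w$)
$V{\left(35 \right)} + I = \left(8 + 35\right) + 14513 = 43 + 14513 = 14556$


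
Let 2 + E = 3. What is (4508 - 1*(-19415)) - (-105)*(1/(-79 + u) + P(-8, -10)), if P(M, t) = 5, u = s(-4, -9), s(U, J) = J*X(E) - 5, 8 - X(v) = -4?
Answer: 1564637/64 ≈ 24447.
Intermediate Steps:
E = 1 (E = -2 + 3 = 1)
X(v) = 12 (X(v) = 8 - 1*(-4) = 8 + 4 = 12)
s(U, J) = -5 + 12*J (s(U, J) = J*12 - 5 = 12*J - 5 = -5 + 12*J)
u = -113 (u = -5 + 12*(-9) = -5 - 108 = -113)
(4508 - 1*(-19415)) - (-105)*(1/(-79 + u) + P(-8, -10)) = (4508 - 1*(-19415)) - (-105)*(1/(-79 - 113) + 5) = (4508 + 19415) - (-105)*(1/(-192) + 5) = 23923 - (-105)*(-1/192 + 5) = 23923 - (-105)*959/192 = 23923 - 1*(-33565/64) = 23923 + 33565/64 = 1564637/64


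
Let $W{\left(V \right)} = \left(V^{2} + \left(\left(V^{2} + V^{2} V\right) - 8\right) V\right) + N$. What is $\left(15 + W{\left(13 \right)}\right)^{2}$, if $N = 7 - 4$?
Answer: $951167281$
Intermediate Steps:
$N = 3$ ($N = 7 - 4 = 3$)
$W{\left(V \right)} = 3 + V^{2} + V \left(-8 + V^{2} + V^{3}\right)$ ($W{\left(V \right)} = \left(V^{2} + \left(\left(V^{2} + V^{2} V\right) - 8\right) V\right) + 3 = \left(V^{2} + \left(\left(V^{2} + V^{3}\right) - 8\right) V\right) + 3 = \left(V^{2} + \left(-8 + V^{2} + V^{3}\right) V\right) + 3 = \left(V^{2} + V \left(-8 + V^{2} + V^{3}\right)\right) + 3 = 3 + V^{2} + V \left(-8 + V^{2} + V^{3}\right)$)
$\left(15 + W{\left(13 \right)}\right)^{2} = \left(15 + \left(3 + 13^{2} + 13^{3} + 13^{4} - 104\right)\right)^{2} = \left(15 + \left(3 + 169 + 2197 + 28561 - 104\right)\right)^{2} = \left(15 + 30826\right)^{2} = 30841^{2} = 951167281$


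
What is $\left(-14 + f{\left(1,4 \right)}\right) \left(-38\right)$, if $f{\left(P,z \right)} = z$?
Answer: $380$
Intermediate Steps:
$\left(-14 + f{\left(1,4 \right)}\right) \left(-38\right) = \left(-14 + 4\right) \left(-38\right) = \left(-10\right) \left(-38\right) = 380$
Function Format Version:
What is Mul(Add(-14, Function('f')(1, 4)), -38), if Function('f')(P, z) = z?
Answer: 380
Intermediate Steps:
Mul(Add(-14, Function('f')(1, 4)), -38) = Mul(Add(-14, 4), -38) = Mul(-10, -38) = 380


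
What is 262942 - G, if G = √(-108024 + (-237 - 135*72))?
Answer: 262942 - 3*I*√13109 ≈ 2.6294e+5 - 343.48*I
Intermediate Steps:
G = 3*I*√13109 (G = √(-108024 + (-237 - 9720)) = √(-108024 - 9957) = √(-117981) = 3*I*√13109 ≈ 343.48*I)
262942 - G = 262942 - 3*I*√13109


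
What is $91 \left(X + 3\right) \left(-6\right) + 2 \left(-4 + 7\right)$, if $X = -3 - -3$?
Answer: $-1632$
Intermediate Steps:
$X = 0$ ($X = -3 + 3 = 0$)
$91 \left(X + 3\right) \left(-6\right) + 2 \left(-4 + 7\right) = 91 \left(0 + 3\right) \left(-6\right) + 2 \left(-4 + 7\right) = 91 \cdot 3 \left(-6\right) + 2 \cdot 3 = 91 \left(-18\right) + 6 = -1638 + 6 = -1632$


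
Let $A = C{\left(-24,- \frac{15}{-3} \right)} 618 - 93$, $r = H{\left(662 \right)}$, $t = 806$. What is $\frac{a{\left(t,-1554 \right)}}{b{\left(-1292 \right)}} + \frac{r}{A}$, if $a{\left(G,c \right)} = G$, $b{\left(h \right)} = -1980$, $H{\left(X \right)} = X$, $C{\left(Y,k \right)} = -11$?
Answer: $- \frac{1144151}{2274030} \approx -0.50314$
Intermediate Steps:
$r = 662$
$A = -6891$ ($A = \left(-11\right) 618 - 93 = -6798 - 93 = -6891$)
$\frac{a{\left(t,-1554 \right)}}{b{\left(-1292 \right)}} + \frac{r}{A} = \frac{806}{-1980} + \frac{662}{-6891} = 806 \left(- \frac{1}{1980}\right) + 662 \left(- \frac{1}{6891}\right) = - \frac{403}{990} - \frac{662}{6891} = - \frac{1144151}{2274030}$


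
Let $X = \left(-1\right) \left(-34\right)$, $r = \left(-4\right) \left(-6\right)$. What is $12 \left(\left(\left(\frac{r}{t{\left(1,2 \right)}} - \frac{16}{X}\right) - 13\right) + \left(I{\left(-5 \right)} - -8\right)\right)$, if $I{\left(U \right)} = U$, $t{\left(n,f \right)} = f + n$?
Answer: $- \frac{504}{17} \approx -29.647$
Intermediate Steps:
$r = 24$
$X = 34$
$12 \left(\left(\left(\frac{r}{t{\left(1,2 \right)}} - \frac{16}{X}\right) - 13\right) + \left(I{\left(-5 \right)} - -8\right)\right) = 12 \left(\left(\left(\frac{24}{2 + 1} - \frac{16}{34}\right) - 13\right) - -3\right) = 12 \left(\left(\left(\frac{24}{3} - \frac{8}{17}\right) - 13\right) + \left(-5 + 8\right)\right) = 12 \left(\left(\left(24 \cdot \frac{1}{3} - \frac{8}{17}\right) - 13\right) + 3\right) = 12 \left(\left(\left(8 - \frac{8}{17}\right) - 13\right) + 3\right) = 12 \left(\left(\frac{128}{17} - 13\right) + 3\right) = 12 \left(- \frac{93}{17} + 3\right) = 12 \left(- \frac{42}{17}\right) = - \frac{504}{17}$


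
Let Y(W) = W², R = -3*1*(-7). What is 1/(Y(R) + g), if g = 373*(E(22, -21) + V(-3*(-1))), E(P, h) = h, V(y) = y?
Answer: -1/6273 ≈ -0.00015941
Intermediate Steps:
R = 21 (R = -3*(-7) = 21)
g = -6714 (g = 373*(-21 - 3*(-1)) = 373*(-21 + 3) = 373*(-18) = -6714)
1/(Y(R) + g) = 1/(21² - 6714) = 1/(441 - 6714) = 1/(-6273) = -1/6273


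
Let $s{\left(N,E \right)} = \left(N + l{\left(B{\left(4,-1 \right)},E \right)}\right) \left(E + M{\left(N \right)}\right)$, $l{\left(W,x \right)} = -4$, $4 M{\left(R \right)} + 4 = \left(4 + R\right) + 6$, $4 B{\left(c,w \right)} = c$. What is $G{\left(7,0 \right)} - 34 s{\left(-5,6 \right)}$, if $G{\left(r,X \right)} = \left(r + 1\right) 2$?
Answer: $\frac{3857}{2} \approx 1928.5$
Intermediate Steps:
$B{\left(c,w \right)} = \frac{c}{4}$
$M{\left(R \right)} = \frac{3}{2} + \frac{R}{4}$ ($M{\left(R \right)} = -1 + \frac{\left(4 + R\right) + 6}{4} = -1 + \frac{10 + R}{4} = -1 + \left(\frac{5}{2} + \frac{R}{4}\right) = \frac{3}{2} + \frac{R}{4}$)
$G{\left(r,X \right)} = 2 + 2 r$ ($G{\left(r,X \right)} = \left(1 + r\right) 2 = 2 + 2 r$)
$s{\left(N,E \right)} = \left(-4 + N\right) \left(\frac{3}{2} + E + \frac{N}{4}\right)$ ($s{\left(N,E \right)} = \left(N - 4\right) \left(E + \left(\frac{3}{2} + \frac{N}{4}\right)\right) = \left(-4 + N\right) \left(\frac{3}{2} + E + \frac{N}{4}\right)$)
$G{\left(7,0 \right)} - 34 s{\left(-5,6 \right)} = \left(2 + 2 \cdot 7\right) - 34 \left(-6 + \frac{1}{2} \left(-5\right) - 24 + \frac{\left(-5\right)^{2}}{4} + 6 \left(-5\right)\right) = \left(2 + 14\right) - 34 \left(-6 - \frac{5}{2} - 24 + \frac{1}{4} \cdot 25 - 30\right) = 16 - 34 \left(-6 - \frac{5}{2} - 24 + \frac{25}{4} - 30\right) = 16 - - \frac{3825}{2} = 16 + \frac{3825}{2} = \frac{3857}{2}$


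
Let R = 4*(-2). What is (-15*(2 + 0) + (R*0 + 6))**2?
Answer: 576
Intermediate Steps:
R = -8
(-15*(2 + 0) + (R*0 + 6))**2 = (-15*(2 + 0) + (-8*0 + 6))**2 = (-15*2 + (0 + 6))**2 = (-30 + 6)**2 = (-24)**2 = 576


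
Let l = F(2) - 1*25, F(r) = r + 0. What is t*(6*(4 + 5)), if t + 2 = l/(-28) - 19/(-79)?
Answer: -56025/1106 ≈ -50.656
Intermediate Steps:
F(r) = r
l = -23 (l = 2 - 1*25 = 2 - 25 = -23)
t = -2075/2212 (t = -2 + (-23/(-28) - 19/(-79)) = -2 + (-23*(-1/28) - 19*(-1/79)) = -2 + (23/28 + 19/79) = -2 + 2349/2212 = -2075/2212 ≈ -0.93806)
t*(6*(4 + 5)) = -6225*(4 + 5)/1106 = -6225*9/1106 = -2075/2212*54 = -56025/1106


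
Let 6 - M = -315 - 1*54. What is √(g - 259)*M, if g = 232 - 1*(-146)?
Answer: 375*√119 ≈ 4090.8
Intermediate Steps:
g = 378 (g = 232 + 146 = 378)
M = 375 (M = 6 - (-315 - 1*54) = 6 - (-315 - 54) = 6 - 1*(-369) = 6 + 369 = 375)
√(g - 259)*M = √(378 - 259)*375 = √119*375 = 375*√119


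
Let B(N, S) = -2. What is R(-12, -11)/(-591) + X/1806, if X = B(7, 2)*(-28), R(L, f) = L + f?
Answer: 1777/25413 ≈ 0.069925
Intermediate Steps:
X = 56 (X = -2*(-28) = 56)
R(-12, -11)/(-591) + X/1806 = (-12 - 11)/(-591) + 56/1806 = -23*(-1/591) + 56*(1/1806) = 23/591 + 4/129 = 1777/25413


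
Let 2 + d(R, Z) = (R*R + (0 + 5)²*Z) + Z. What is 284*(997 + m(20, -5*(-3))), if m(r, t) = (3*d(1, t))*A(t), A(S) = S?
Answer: 5254568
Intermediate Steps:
d(R, Z) = -2 + R² + 26*Z (d(R, Z) = -2 + ((R*R + (0 + 5)²*Z) + Z) = -2 + ((R² + 5²*Z) + Z) = -2 + ((R² + 25*Z) + Z) = -2 + (R² + 26*Z) = -2 + R² + 26*Z)
m(r, t) = t*(-3 + 78*t) (m(r, t) = (3*(-2 + 1² + 26*t))*t = (3*(-2 + 1 + 26*t))*t = (3*(-1 + 26*t))*t = (-3 + 78*t)*t = t*(-3 + 78*t))
284*(997 + m(20, -5*(-3))) = 284*(997 + 3*(-5*(-3))*(-1 + 26*(-5*(-3)))) = 284*(997 + 3*15*(-1 + 26*15)) = 284*(997 + 3*15*(-1 + 390)) = 284*(997 + 3*15*389) = 284*(997 + 17505) = 284*18502 = 5254568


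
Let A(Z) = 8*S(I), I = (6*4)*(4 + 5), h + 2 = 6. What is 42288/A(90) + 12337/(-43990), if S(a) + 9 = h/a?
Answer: -2512533001/4267030 ≈ -588.83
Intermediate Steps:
h = 4 (h = -2 + 6 = 4)
I = 216 (I = 24*9 = 216)
S(a) = -9 + 4/a
A(Z) = -1940/27 (A(Z) = 8*(-9 + 4/216) = 8*(-9 + 4*(1/216)) = 8*(-9 + 1/54) = 8*(-485/54) = -1940/27)
42288/A(90) + 12337/(-43990) = 42288/(-1940/27) + 12337/(-43990) = 42288*(-27/1940) + 12337*(-1/43990) = -285444/485 - 12337/43990 = -2512533001/4267030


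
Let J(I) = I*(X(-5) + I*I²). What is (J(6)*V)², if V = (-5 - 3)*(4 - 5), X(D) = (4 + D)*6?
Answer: 101606400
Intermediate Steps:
X(D) = 24 + 6*D
J(I) = I*(-6 + I³) (J(I) = I*((24 + 6*(-5)) + I*I²) = I*((24 - 30) + I³) = I*(-6 + I³))
V = 8 (V = -8*(-1) = 8)
(J(6)*V)² = ((6*(-6 + 6³))*8)² = ((6*(-6 + 216))*8)² = ((6*210)*8)² = (1260*8)² = 10080² = 101606400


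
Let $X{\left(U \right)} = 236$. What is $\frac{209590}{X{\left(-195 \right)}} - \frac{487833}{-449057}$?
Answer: $\frac{47116492609}{52988726} \approx 889.18$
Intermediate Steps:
$\frac{209590}{X{\left(-195 \right)}} - \frac{487833}{-449057} = \frac{209590}{236} - \frac{487833}{-449057} = 209590 \cdot \frac{1}{236} - - \frac{487833}{449057} = \frac{104795}{118} + \frac{487833}{449057} = \frac{47116492609}{52988726}$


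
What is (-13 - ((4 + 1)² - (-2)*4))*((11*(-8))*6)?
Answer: 24288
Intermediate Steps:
(-13 - ((4 + 1)² - (-2)*4))*((11*(-8))*6) = (-13 - (5² - 1*(-8)))*(-88*6) = (-13 - (25 + 8))*(-528) = (-13 - 1*33)*(-528) = (-13 - 33)*(-528) = -46*(-528) = 24288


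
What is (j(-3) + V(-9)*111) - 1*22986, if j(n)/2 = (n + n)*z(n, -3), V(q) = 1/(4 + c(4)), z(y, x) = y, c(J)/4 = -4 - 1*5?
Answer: -734511/32 ≈ -22953.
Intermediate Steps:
c(J) = -36 (c(J) = 4*(-4 - 1*5) = 4*(-4 - 5) = 4*(-9) = -36)
V(q) = -1/32 (V(q) = 1/(4 - 36) = 1/(-32) = -1/32)
j(n) = 4*n² (j(n) = 2*((n + n)*n) = 2*((2*n)*n) = 2*(2*n²) = 4*n²)
(j(-3) + V(-9)*111) - 1*22986 = (4*(-3)² - 1/32*111) - 1*22986 = (4*9 - 111/32) - 22986 = (36 - 111/32) - 22986 = 1041/32 - 22986 = -734511/32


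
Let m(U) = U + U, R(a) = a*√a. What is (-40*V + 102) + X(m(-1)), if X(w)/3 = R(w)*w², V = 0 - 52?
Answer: 2182 - 24*I*√2 ≈ 2182.0 - 33.941*I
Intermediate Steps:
R(a) = a^(3/2)
m(U) = 2*U
V = -52
X(w) = 3*w^(7/2) (X(w) = 3*(w^(3/2)*w²) = 3*w^(7/2))
(-40*V + 102) + X(m(-1)) = (-40*(-52) + 102) + 3*(2*(-1))^(7/2) = (2080 + 102) + 3*(-2)^(7/2) = 2182 + 3*(-8*I*√2) = 2182 - 24*I*√2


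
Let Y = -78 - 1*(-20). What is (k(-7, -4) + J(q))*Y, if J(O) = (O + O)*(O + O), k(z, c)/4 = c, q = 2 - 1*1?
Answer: 696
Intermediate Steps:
q = 1 (q = 2 - 1 = 1)
k(z, c) = 4*c
J(O) = 4*O² (J(O) = (2*O)*(2*O) = 4*O²)
Y = -58 (Y = -78 + 20 = -58)
(k(-7, -4) + J(q))*Y = (4*(-4) + 4*1²)*(-58) = (-16 + 4*1)*(-58) = (-16 + 4)*(-58) = -12*(-58) = 696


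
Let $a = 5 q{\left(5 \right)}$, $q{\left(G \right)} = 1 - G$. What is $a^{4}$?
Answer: $160000$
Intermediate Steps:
$a = -20$ ($a = 5 \left(1 - 5\right) = 5 \left(-4\right) = -20$)
$a^{4} = \left(-20\right)^{4} = 160000$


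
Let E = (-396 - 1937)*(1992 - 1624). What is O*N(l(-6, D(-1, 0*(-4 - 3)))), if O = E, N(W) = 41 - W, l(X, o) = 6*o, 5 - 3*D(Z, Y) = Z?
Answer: -24897776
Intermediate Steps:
D(Z, Y) = 5/3 - Z/3
E = -858544 (E = -2333*368 = -858544)
O = -858544
O*N(l(-6, D(-1, 0*(-4 - 3)))) = -858544*(41 - 6*(5/3 - ⅓*(-1))) = -858544*(41 - 6*(5/3 + ⅓)) = -858544*(41 - 6*2) = -858544*(41 - 1*12) = -858544*(41 - 12) = -858544*29 = -24897776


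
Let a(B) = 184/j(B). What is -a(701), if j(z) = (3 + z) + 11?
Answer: -184/715 ≈ -0.25734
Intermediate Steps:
j(z) = 14 + z
a(B) = 184/(14 + B)
-a(701) = -184/(14 + 701) = -184/715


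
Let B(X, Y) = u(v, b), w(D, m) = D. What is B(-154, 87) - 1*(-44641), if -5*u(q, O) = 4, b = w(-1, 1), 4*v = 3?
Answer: 223201/5 ≈ 44640.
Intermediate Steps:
v = ¾ (v = (¼)*3 = ¾ ≈ 0.75000)
b = -1
u(q, O) = -⅘ (u(q, O) = -⅕*4 = -⅘)
B(X, Y) = -⅘
B(-154, 87) - 1*(-44641) = -⅘ - 1*(-44641) = -⅘ + 44641 = 223201/5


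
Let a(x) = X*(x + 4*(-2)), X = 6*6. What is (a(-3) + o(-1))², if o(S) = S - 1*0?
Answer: 157609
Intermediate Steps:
o(S) = S (o(S) = S + 0 = S)
X = 36
a(x) = -288 + 36*x (a(x) = 36*(x + 4*(-2)) = 36*(x - 8) = 36*(-8 + x) = -288 + 36*x)
(a(-3) + o(-1))² = ((-288 + 36*(-3)) - 1)² = ((-288 - 108) - 1)² = (-396 - 1)² = (-397)² = 157609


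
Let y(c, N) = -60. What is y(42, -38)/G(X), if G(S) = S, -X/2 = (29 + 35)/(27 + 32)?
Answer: 885/32 ≈ 27.656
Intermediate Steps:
X = -128/59 (X = -2*(29 + 35)/(27 + 32) = -128/59 ≈ -2.1695)
y(42, -38)/G(X) = -60/(-128/59) = -60*(-59/128) = 885/32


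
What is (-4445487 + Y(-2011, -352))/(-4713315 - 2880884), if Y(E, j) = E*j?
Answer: 3737615/7594199 ≈ 0.49217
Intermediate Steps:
(-4445487 + Y(-2011, -352))/(-4713315 - 2880884) = (-4445487 - 2011*(-352))/(-4713315 - 2880884) = (-4445487 + 707872)/(-7594199) = -3737615*(-1/7594199) = 3737615/7594199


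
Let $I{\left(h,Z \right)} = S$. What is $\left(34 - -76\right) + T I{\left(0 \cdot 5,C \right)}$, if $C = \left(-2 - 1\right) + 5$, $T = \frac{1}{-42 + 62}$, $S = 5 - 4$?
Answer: $\frac{2201}{20} \approx 110.05$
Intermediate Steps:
$S = 1$ ($S = 5 - 4 = 1$)
$T = \frac{1}{20} \approx 0.05$
$C = 2$ ($C = -3 + 5 = 2$)
$I{\left(h,Z \right)} = 1$
$\left(34 - -76\right) + T I{\left(0 \cdot 5,C \right)} = \left(34 - -76\right) + \frac{1}{20} \cdot 1 = \left(34 + 76\right) + \frac{1}{20} = 110 + \frac{1}{20} = \frac{2201}{20}$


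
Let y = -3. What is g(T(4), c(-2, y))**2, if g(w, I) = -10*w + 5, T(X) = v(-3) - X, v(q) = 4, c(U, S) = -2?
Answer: 25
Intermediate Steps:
T(X) = 4 - X
g(w, I) = 5 - 10*w
g(T(4), c(-2, y))**2 = (5 - 10*(4 - 1*4))**2 = (5 - 10*(4 - 4))**2 = (5 - 10*0)**2 = (5 + 0)**2 = 5**2 = 25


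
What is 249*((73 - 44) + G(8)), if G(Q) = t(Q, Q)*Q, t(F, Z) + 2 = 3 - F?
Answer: -6723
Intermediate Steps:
t(F, Z) = 1 - F (t(F, Z) = -2 + (3 - F) = 1 - F)
G(Q) = Q*(1 - Q) (G(Q) = (1 - Q)*Q = Q*(1 - Q))
249*((73 - 44) + G(8)) = 249*((73 - 44) + 8*(1 - 1*8)) = 249*(29 + 8*(1 - 8)) = 249*(29 + 8*(-7)) = 249*(29 - 56) = 249*(-27) = -6723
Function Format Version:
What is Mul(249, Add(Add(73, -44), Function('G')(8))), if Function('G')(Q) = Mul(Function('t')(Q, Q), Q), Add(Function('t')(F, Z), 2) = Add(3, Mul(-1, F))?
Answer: -6723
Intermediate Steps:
Function('t')(F, Z) = Add(1, Mul(-1, F)) (Function('t')(F, Z) = Add(-2, Add(3, Mul(-1, F))) = Add(1, Mul(-1, F)))
Function('G')(Q) = Mul(Q, Add(1, Mul(-1, Q))) (Function('G')(Q) = Mul(Add(1, Mul(-1, Q)), Q) = Mul(Q, Add(1, Mul(-1, Q))))
Mul(249, Add(Add(73, -44), Function('G')(8))) = Mul(249, Add(Add(73, -44), Mul(8, Add(1, Mul(-1, 8))))) = Mul(249, Add(29, Mul(8, Add(1, -8)))) = Mul(249, Add(29, Mul(8, -7))) = Mul(249, Add(29, -56)) = Mul(249, -27) = -6723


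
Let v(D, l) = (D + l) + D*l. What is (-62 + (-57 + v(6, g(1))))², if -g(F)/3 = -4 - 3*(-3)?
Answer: 47524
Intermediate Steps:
g(F) = -15 (g(F) = -3*(-4 - 3*(-3)) = -3*(-4 + 9) = -3*5 = -15)
v(D, l) = D + l + D*l
(-62 + (-57 + v(6, g(1))))² = (-62 + (-57 + (6 - 15 + 6*(-15))))² = (-62 + (-57 + (6 - 15 - 90)))² = (-62 + (-57 - 99))² = (-62 - 156)² = (-218)² = 47524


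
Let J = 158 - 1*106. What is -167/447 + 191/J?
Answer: 76693/23244 ≈ 3.2995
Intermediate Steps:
J = 52 (J = 158 - 106 = 52)
-167/447 + 191/J = -167/447 + 191/52 = 76693/23244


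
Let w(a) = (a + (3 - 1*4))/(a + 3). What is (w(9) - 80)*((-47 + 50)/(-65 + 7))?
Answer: 119/29 ≈ 4.1034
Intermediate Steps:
w(a) = (-1 + a)/(3 + a) (w(a) = (a + (3 - 4))/(3 + a) = (a - 1)/(3 + a) = (-1 + a)/(3 + a))
(w(9) - 80)*((-47 + 50)/(-65 + 7)) = ((-1 + 9)/(3 + 9) - 80)*((-47 + 50)/(-65 + 7)) = (8/12 - 80)*(3/(-58)) = ((1/12)*8 - 80)*(3*(-1/58)) = (⅔ - 80)*(-3/58) = -238/3*(-3/58) = 119/29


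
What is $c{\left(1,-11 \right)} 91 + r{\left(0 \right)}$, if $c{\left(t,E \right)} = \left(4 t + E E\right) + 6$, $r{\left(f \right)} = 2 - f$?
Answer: $11923$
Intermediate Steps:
$c{\left(t,E \right)} = 6 + E^{2} + 4 t$ ($c{\left(t,E \right)} = \left(4 t + E^{2}\right) + 6 = \left(E^{2} + 4 t\right) + 6 = 6 + E^{2} + 4 t$)
$c{\left(1,-11 \right)} 91 + r{\left(0 \right)} = \left(6 + \left(-11\right)^{2} + 4 \cdot 1\right) 91 + \left(2 - 0\right) = \left(6 + 121 + 4\right) 91 + \left(2 + 0\right) = 131 \cdot 91 + 2 = 11921 + 2 = 11923$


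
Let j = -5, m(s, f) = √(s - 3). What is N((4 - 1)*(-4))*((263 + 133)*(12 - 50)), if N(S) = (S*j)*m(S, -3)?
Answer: -902880*I*√15 ≈ -3.4968e+6*I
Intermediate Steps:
m(s, f) = √(-3 + s)
N(S) = -5*S*√(-3 + S) (N(S) = (S*(-5))*√(-3 + S) = (-5*S)*√(-3 + S) = -5*S*√(-3 + S))
N((4 - 1)*(-4))*((263 + 133)*(12 - 50)) = (-5*(4 - 1)*(-4)*√(-3 + (4 - 1)*(-4)))*((263 + 133)*(12 - 50)) = (-5*3*(-4)*√(-3 + 3*(-4)))*(396*(-38)) = -5*(-12)*√(-3 - 12)*(-15048) = -5*(-12)*√(-15)*(-15048) = -5*(-12)*I*√15*(-15048) = (60*I*√15)*(-15048) = -902880*I*√15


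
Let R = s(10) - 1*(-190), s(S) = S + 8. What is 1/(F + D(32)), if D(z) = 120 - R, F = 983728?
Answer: 1/983640 ≈ 1.0166e-6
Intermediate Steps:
s(S) = 8 + S
R = 208 (R = (8 + 10) - 1*(-190) = 18 + 190 = 208)
D(z) = -88 (D(z) = 120 - 1*208 = 120 - 208 = -88)
1/(F + D(32)) = 1/(983728 - 88) = 1/983640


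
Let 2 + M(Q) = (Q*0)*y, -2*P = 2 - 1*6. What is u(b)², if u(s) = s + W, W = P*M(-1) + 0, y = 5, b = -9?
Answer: 169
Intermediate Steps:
P = 2 (P = -(2 - 1*6)/2 = -(2 - 6)/2 = -½*(-4) = 2)
M(Q) = -2 (M(Q) = -2 + (Q*0)*5 = -2 + 0*5 = -2 + 0 = -2)
W = -4 (W = 2*(-2) + 0 = -4 + 0 = -4)
u(s) = -4 + s (u(s) = s - 4 = -4 + s)
u(b)² = (-4 - 9)² = (-13)² = 169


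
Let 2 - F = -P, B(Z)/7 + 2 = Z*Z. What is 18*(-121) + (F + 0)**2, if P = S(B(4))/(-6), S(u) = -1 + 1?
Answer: -2174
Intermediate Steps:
B(Z) = -14 + 7*Z**2 (B(Z) = -14 + 7*(Z*Z) = -14 + 7*Z**2)
S(u) = 0
P = 0 (P = 0/(-6) = 0*(-1/6) = 0)
F = 2 (F = 2 - (-1)*0 = 2 - 1*0 = 2 + 0 = 2)
18*(-121) + (F + 0)**2 = 18*(-121) + (2 + 0)**2 = -2178 + 2**2 = -2178 + 4 = -2174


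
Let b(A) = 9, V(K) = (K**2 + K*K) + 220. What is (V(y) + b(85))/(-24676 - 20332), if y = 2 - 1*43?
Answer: -3591/45008 ≈ -0.079786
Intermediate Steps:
y = -41 (y = 2 - 43 = -41)
V(K) = 220 + 2*K**2 (V(K) = (K**2 + K**2) + 220 = 2*K**2 + 220 = 220 + 2*K**2)
(V(y) + b(85))/(-24676 - 20332) = ((220 + 2*(-41)**2) + 9)/(-24676 - 20332) = ((220 + 2*1681) + 9)/(-45008) = ((220 + 3362) + 9)*(-1/45008) = (3582 + 9)*(-1/45008) = 3591*(-1/45008) = -3591/45008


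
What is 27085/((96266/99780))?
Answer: 1351270650/48133 ≈ 28074.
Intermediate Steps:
27085/((96266/99780)) = 27085/((96266*(1/99780))) = 27085/(48133/49890) = 27085*(49890/48133) = 1351270650/48133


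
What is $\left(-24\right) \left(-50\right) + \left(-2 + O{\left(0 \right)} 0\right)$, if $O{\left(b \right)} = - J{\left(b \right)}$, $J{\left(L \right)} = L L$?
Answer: $1198$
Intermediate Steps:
$J{\left(L \right)} = L^{2}$
$O{\left(b \right)} = - b^{2}$
$\left(-24\right) \left(-50\right) + \left(-2 + O{\left(0 \right)} 0\right) = \left(-24\right) \left(-50\right) - \left(2 - - 0^{2} \cdot 0\right) = 1200 - \left(2 - \left(-1\right) 0 \cdot 0\right) = 1200 + \left(-2 + 0 \cdot 0\right) = 1200 + \left(-2 + 0\right) = 1200 - 2 = 1198$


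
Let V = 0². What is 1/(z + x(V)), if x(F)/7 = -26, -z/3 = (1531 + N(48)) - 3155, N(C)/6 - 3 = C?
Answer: 1/3772 ≈ 0.00026511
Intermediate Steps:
N(C) = 18 + 6*C
V = 0
z = 3954 (z = -3*((1531 + (18 + 6*48)) - 3155) = -3*((1531 + (18 + 288)) - 3155) = -3*((1531 + 306) - 3155) = -3*(1837 - 3155) = -3*(-1318) = 3954)
x(F) = -182 (x(F) = 7*(-26) = -182)
1/(z + x(V)) = 1/(3954 - 182) = 1/3772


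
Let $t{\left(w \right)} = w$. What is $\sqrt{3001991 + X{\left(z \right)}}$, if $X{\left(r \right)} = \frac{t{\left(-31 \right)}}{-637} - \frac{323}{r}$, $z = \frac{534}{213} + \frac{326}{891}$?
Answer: $\frac{\sqrt{51318752902491693567}}{4134676} \approx 1732.6$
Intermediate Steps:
$z = \frac{181744}{63261}$ ($z = 534 \cdot \frac{1}{213} + 326 \cdot \frac{1}{891} = \frac{178}{71} + \frac{326}{891} = \frac{181744}{63261} \approx 2.8729$)
$X{\left(r \right)} = \frac{31}{637} - \frac{323}{r}$ ($X{\left(r \right)} = - \frac{31}{-637} - \frac{323}{r} = \left(-31\right) \left(- \frac{1}{637}\right) - \frac{323}{r} = \frac{31}{637} - \frac{323}{r}$)
$\sqrt{3001991 + X{\left(z \right)}} = \sqrt{3001991 + \left(\frac{31}{637} - \frac{323}{\frac{181744}{63261}}\right)} = \sqrt{3001991 + \left(\frac{31}{637} - \frac{20433303}{181744}\right)} = \sqrt{3001991 - \frac{13010379947}{115770928}} = \sqrt{\frac{347530273537701}{115770928}} = \frac{\sqrt{51318752902491693567}}{4134676}$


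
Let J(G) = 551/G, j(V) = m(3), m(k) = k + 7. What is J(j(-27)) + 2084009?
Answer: 20840641/10 ≈ 2.0841e+6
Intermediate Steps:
m(k) = 7 + k
j(V) = 10 (j(V) = 7 + 3 = 10)
J(j(-27)) + 2084009 = 551/10 + 2084009 = 20840641/10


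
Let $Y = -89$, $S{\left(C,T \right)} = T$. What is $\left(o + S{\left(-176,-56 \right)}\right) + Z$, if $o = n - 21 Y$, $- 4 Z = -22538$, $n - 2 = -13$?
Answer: $\frac{14873}{2} \approx 7436.5$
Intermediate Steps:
$n = -11$ ($n = 2 - 13 = -11$)
$Z = \frac{11269}{2}$ ($Z = \left(- \frac{1}{4}\right) \left(-22538\right) = \frac{11269}{2} \approx 5634.5$)
$o = 1858$ ($o = -11 - -1869 = -11 + 1869 = 1858$)
$\left(o + S{\left(-176,-56 \right)}\right) + Z = \left(1858 - 56\right) + \frac{11269}{2} = 1802 + \frac{11269}{2} = \frac{14873}{2}$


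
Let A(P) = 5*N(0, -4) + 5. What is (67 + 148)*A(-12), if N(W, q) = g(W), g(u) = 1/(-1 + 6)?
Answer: 1290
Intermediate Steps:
g(u) = ⅕ (g(u) = 1/5 = ⅕)
N(W, q) = ⅕
A(P) = 6 (A(P) = 5*(⅕) + 5 = 1 + 5 = 6)
(67 + 148)*A(-12) = (67 + 148)*6 = 215*6 = 1290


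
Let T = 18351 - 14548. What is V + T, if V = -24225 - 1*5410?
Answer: -25832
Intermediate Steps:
V = -29635 (V = -24225 - 5410 = -29635)
T = 3803
V + T = -29635 + 3803 = -25832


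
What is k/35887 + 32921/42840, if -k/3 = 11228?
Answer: -2198207/12919320 ≈ -0.17015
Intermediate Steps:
k = -33684 (k = -3*11228 = -33684)
k/35887 + 32921/42840 = -33684/35887 + 32921/42840 = -33684*1/35887 + 32921*(1/42840) = -33684/35887 + 4703/6120 = -2198207/12919320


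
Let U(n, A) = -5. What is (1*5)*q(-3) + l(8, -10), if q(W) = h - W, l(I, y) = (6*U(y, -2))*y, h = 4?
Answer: 335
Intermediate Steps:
l(I, y) = -30*y (l(I, y) = (6*(-5))*y = -30*y)
q(W) = 4 - W
(1*5)*q(-3) + l(8, -10) = (1*5)*(4 - 1*(-3)) - 30*(-10) = 5*(4 + 3) + 300 = 5*7 + 300 = 35 + 300 = 335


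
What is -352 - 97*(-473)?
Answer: 45529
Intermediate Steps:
-352 - 97*(-473) = -352 + 45881 = 45529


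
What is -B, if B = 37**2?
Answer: -1369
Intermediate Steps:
B = 1369
-B = -1*1369 = -1369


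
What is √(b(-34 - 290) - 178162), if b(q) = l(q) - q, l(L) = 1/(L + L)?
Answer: 5*I*√9219122/36 ≈ 421.71*I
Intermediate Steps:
l(L) = 1/(2*L)
b(q) = 1/(2*q) - q
√(b(-34 - 290) - 178162) = √((1/(2*(-34 - 290)) - (-34 - 290)) - 178162) = √(((½)/(-324) - 1*(-324)) - 178162) = √(((½)*(-1/324) + 324) - 178162) = √((-1/648 + 324) - 178162) = √(209951/648 - 178162) = √(-115239025/648) = 5*I*√9219122/36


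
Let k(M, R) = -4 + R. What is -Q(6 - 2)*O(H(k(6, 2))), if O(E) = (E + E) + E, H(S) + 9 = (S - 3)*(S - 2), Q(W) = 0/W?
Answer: 0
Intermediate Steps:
Q(W) = 0
H(S) = -9 + (-3 + S)*(-2 + S) (H(S) = -9 + (S - 3)*(S - 2) = -9 + (-3 + S)*(-2 + S))
O(E) = 3*E (O(E) = 2*E + E = 3*E)
-Q(6 - 2)*O(H(k(6, 2))) = -0*3*(-3 + (-4 + 2)**2 - 5*(-4 + 2)) = -0*3*(-3 + (-2)**2 - 5*(-2)) = -0*3*(-3 + 4 + 10) = -0*3*11 = -0*33 = -1*0 = 0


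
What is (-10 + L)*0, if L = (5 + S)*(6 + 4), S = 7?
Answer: 0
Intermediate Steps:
L = 120 (L = (5 + 7)*(6 + 4) = 12*10 = 120)
(-10 + L)*0 = (-10 + 120)*0 = 110*0 = 0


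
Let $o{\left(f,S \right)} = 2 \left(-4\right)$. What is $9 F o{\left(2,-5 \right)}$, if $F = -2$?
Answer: $144$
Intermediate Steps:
$o{\left(f,S \right)} = -8$
$9 F o{\left(2,-5 \right)} = 9 \left(-2\right) \left(-8\right) = \left(-18\right) \left(-8\right) = 144$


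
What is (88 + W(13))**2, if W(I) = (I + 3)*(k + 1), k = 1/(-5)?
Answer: 254016/25 ≈ 10161.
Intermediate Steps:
k = -1/5 ≈ -0.20000
W(I) = 12/5 + 4*I/5 (W(I) = (I + 3)*(-1/5 + 1) = (3 + I)*(4/5) = 12/5 + 4*I/5)
(88 + W(13))**2 = (88 + (12/5 + (4/5)*13))**2 = (88 + (12/5 + 52/5))**2 = (88 + 64/5)**2 = (504/5)**2 = 254016/25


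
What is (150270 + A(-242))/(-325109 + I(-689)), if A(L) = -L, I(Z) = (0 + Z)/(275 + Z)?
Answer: -62311968/134594437 ≈ -0.46296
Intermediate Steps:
I(Z) = Z/(275 + Z)
(150270 + A(-242))/(-325109 + I(-689)) = (150270 - 1*(-242))/(-325109 - 689/(275 - 689)) = (150270 + 242)/(-325109 - 689/(-414)) = 150512/(-325109 - 689*(-1/414)) = 150512/(-325109 + 689/414) = 150512/(-134594437/414) = 150512*(-414/134594437) = -62311968/134594437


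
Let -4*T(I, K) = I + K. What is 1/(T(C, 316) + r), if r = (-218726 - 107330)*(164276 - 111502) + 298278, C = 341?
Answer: -4/68827924921 ≈ -5.8116e-11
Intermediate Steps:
T(I, K) = -I/4 - K/4 (T(I, K) = -(I + K)/4 = -I/4 - K/4)
r = -17206981066 (r = -326056*52774 + 298278 = -17207279344 + 298278 = -17206981066)
1/(T(C, 316) + r) = 1/((-1/4*341 - 1/4*316) - 17206981066) = 1/((-341/4 - 79) - 17206981066) = 1/(-657/4 - 17206981066) = 1/(-68827924921/4) = -4/68827924921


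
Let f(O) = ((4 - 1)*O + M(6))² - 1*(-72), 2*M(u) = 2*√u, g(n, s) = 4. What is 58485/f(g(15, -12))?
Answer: 721315/2546 - 38990*√6/1273 ≈ 208.29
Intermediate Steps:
M(u) = √u (M(u) = (2*√u)/2 = √u)
f(O) = 72 + (√6 + 3*O)² (f(O) = ((4 - 1)*O + √6)² - 1*(-72) = (3*O + √6)² + 72 = (√6 + 3*O)² + 72 = 72 + (√6 + 3*O)²)
58485/f(g(15, -12)) = 58485/(72 + (√6 + 3*4)²) = 58485/(72 + (√6 + 12)²) = 58485/(72 + (12 + √6)²)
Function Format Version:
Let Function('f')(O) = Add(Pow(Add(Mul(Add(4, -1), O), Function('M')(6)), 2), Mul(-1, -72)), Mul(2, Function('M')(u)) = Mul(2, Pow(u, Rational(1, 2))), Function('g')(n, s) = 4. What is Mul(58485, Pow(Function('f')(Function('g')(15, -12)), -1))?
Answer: Add(Rational(721315, 2546), Mul(Rational(-38990, 1273), Pow(6, Rational(1, 2)))) ≈ 208.29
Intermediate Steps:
Function('M')(u) = Pow(u, Rational(1, 2)) (Function('M')(u) = Mul(Rational(1, 2), Mul(2, Pow(u, Rational(1, 2)))) = Pow(u, Rational(1, 2)))
Function('f')(O) = Add(72, Pow(Add(Pow(6, Rational(1, 2)), Mul(3, O)), 2)) (Function('f')(O) = Add(Pow(Add(Mul(Add(4, -1), O), Pow(6, Rational(1, 2))), 2), Mul(-1, -72)) = Add(Pow(Add(Mul(3, O), Pow(6, Rational(1, 2))), 2), 72) = Add(Pow(Add(Pow(6, Rational(1, 2)), Mul(3, O)), 2), 72) = Add(72, Pow(Add(Pow(6, Rational(1, 2)), Mul(3, O)), 2)))
Mul(58485, Pow(Function('f')(Function('g')(15, -12)), -1)) = Mul(58485, Pow(Add(72, Pow(Add(Pow(6, Rational(1, 2)), Mul(3, 4)), 2)), -1)) = Mul(58485, Pow(Add(72, Pow(Add(Pow(6, Rational(1, 2)), 12), 2)), -1)) = Mul(58485, Pow(Add(72, Pow(Add(12, Pow(6, Rational(1, 2))), 2)), -1))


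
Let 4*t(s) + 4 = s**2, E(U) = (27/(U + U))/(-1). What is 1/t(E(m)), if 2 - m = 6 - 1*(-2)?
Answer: 64/17 ≈ 3.7647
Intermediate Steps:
m = -6 (m = 2 - (6 - 1*(-2)) = 2 - (6 + 2) = 2 - 1*8 = 2 - 8 = -6)
E(U) = -27/(2*U) (E(U) = (27/((2*U)))*(-1) = (27*(1/(2*U)))*(-1) = (27/(2*U))*(-1) = -27/(2*U))
t(s) = -1 + s**2/4
1/t(E(m)) = 1/(-1 + (-27/2/(-6))**2/4) = 1/(-1 + (-27/2*(-1/6))**2/4) = 1/(-1 + (9/4)**2/4) = 1/(-1 + (1/4)*(81/16)) = 1/(-1 + 81/64) = 1/(17/64) = 64/17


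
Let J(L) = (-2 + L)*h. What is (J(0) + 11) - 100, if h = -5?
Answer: -79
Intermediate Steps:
J(L) = 10 - 5*L (J(L) = (-2 + L)*(-5) = 10 - 5*L)
(J(0) + 11) - 100 = ((10 - 5*0) + 11) - 100 = ((10 + 0) + 11) - 100 = (10 + 11) - 100 = 21 - 100 = -79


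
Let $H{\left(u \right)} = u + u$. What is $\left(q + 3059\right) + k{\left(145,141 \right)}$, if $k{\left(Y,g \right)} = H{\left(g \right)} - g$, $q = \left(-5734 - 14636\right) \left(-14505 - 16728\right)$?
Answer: $636219410$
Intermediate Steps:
$H{\left(u \right)} = 2 u$
$q = 636216210$ ($q = \left(-20370\right) \left(-31233\right) = 636216210$)
$k{\left(Y,g \right)} = g$ ($k{\left(Y,g \right)} = 2 g - g = g$)
$\left(q + 3059\right) + k{\left(145,141 \right)} = \left(636216210 + 3059\right) + 141 = 636219269 + 141 = 636219410$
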